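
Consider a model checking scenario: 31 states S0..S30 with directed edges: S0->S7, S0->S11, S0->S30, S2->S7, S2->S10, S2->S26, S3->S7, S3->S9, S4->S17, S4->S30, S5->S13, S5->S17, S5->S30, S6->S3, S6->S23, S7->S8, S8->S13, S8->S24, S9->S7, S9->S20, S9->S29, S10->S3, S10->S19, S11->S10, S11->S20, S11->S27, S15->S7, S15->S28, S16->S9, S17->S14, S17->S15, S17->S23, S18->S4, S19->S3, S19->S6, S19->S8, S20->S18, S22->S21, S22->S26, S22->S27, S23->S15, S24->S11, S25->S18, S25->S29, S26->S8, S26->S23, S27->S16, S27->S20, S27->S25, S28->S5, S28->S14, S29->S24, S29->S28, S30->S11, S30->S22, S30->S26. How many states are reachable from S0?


BFS from S0:
  layer 0: {S0}
  layer 1: {S7, S11, S30}
  layer 2: {S8, S10, S20, S22, S26, S27}
  layer 3: {S3, S13, S16, S18, S19, S21, S23, S24, S25}
  layer 4: {S4, S6, S9, S15, S29}
  layer 5: {S17, S28}
  layer 6: {S5, S14}
Reachable set: {S0, S3, S4, S5, S6, S7, S8, S9, S10, S11, S13, S14, S15, S16, S17, S18, S19, S20, S21, S22, S23, S24, S25, S26, S27, S28, S29, S30}
Count = 28

28


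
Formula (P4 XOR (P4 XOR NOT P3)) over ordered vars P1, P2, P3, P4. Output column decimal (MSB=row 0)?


Formula: (P4 XOR (P4 XOR NOT P3)) over P1, P2, P3, P4 (16 rows)
Evaluate each row (bits = P1,P2,P3,P4, MSB first):
  row 0 [0000]: (0 XOR (0 XOR NOT 0)) -> 1
  row 1 [0001]: (1 XOR (1 XOR NOT 0)) -> 1
  row 2 [0010]: (0 XOR (0 XOR NOT 1)) -> 0
  row 3 [0011]: (1 XOR (1 XOR NOT 1)) -> 0
  row 4 [0100]: (0 XOR (0 XOR NOT 0)) -> 1
  row 5 [0101]: (1 XOR (1 XOR NOT 0)) -> 1
  row 6 [0110]: (0 XOR (0 XOR NOT 1)) -> 0
  row 7 [0111]: (1 XOR (1 XOR NOT 1)) -> 0
  row 8 [1000]: (0 XOR (0 XOR NOT 0)) -> 1
  row 9 [1001]: (1 XOR (1 XOR NOT 0)) -> 1
  row 10 [1010]: (0 XOR (0 XOR NOT 1)) -> 0
  row 11 [1011]: (1 XOR (1 XOR NOT 1)) -> 0
  row 12 [1100]: (0 XOR (0 XOR NOT 0)) -> 1
  row 13 [1101]: (1 XOR (1 XOR NOT 0)) -> 1
  row 14 [1110]: (0 XOR (0 XOR NOT 1)) -> 0
  row 15 [1111]: (1 XOR (1 XOR NOT 1)) -> 0
Full result column, 4 rows per line (P1,P2 fixed per line; P3,P4 runs 00..11 left to right):
  rows 0-3 [P1,P2=00]: 1100  = hex C
  rows 4-7 [P1,P2=01]: 1100  = hex C
  rows 8-11 [P1,P2=10]: 1100  = hex C
  rows 12-15 [P1,P2=11]: 1100  = hex C
Output column (row 0 .. row 15) = 1100110011001100
Output column grouped in 4s = 1100 1100 1100 1100 = 0xCCCC
Convert to decimal digit by digit (value = value*16 + digit):
  C -> 12
  12*16 + 12 (C) = 204
  204*16 + 12 (C) = 3276
  3276*16 + 12 (C) = 52428
Decimal = 52428

52428


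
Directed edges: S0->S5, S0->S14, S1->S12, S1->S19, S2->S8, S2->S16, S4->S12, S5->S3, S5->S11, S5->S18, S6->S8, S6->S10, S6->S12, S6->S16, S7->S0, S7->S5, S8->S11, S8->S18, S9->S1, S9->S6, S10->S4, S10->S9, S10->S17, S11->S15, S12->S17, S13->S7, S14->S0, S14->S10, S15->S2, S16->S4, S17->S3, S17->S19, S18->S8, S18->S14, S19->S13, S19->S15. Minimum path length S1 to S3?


BFS layer-by-layer from S1:
  dist 0: {S1}
  dist 1: {S12, S19}
  dist 2: {S13, S15, S17}
  dist 3: {S2, S3, S7}
  -> S3 reached at distance 3
Shortest path length = 3

3


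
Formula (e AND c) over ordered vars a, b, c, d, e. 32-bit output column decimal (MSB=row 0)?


Formula: (e AND c) over a, b, c, d, e (32 rows)
Evaluate each row (bits = a,b,c,d,e, MSB first):
  row 0 [00000]: (0 AND 0) -> 0
  row 1 [00001]: (1 AND 0) -> 0
  row 2 [00010]: (0 AND 0) -> 0
  row 3 [00011]: (1 AND 0) -> 0
  row 4 [00100]: (0 AND 1) -> 0
  row 5 [00101]: (1 AND 1) -> 1
  row 6 [00110]: (0 AND 1) -> 0
  row 7 [00111]: (1 AND 1) -> 1
  row 8 [01000]: (0 AND 0) -> 0
  row 9 [01001]: (1 AND 0) -> 0
  row 10 [01010]: (0 AND 0) -> 0
  row 11 [01011]: (1 AND 0) -> 0
  row 12 [01100]: (0 AND 1) -> 0
  row 13 [01101]: (1 AND 1) -> 1
  row 14 [01110]: (0 AND 1) -> 0
  row 15 [01111]: (1 AND 1) -> 1
  row 16 [10000]: (0 AND 0) -> 0
  row 17 [10001]: (1 AND 0) -> 0
  row 18 [10010]: (0 AND 0) -> 0
  row 19 [10011]: (1 AND 0) -> 0
  row 20 [10100]: (0 AND 1) -> 0
  row 21 [10101]: (1 AND 1) -> 1
  row 22 [10110]: (0 AND 1) -> 0
  row 23 [10111]: (1 AND 1) -> 1
  row 24 [11000]: (0 AND 0) -> 0
  row 25 [11001]: (1 AND 0) -> 0
  row 26 [11010]: (0 AND 0) -> 0
  row 27 [11011]: (1 AND 0) -> 0
  row 28 [11100]: (0 AND 1) -> 0
  row 29 [11101]: (1 AND 1) -> 1
  row 30 [11110]: (0 AND 1) -> 0
  row 31 [11111]: (1 AND 1) -> 1
Full result column, 4 rows per line (a,b,c fixed per line; d,e runs 00..11 left to right):
  rows 0-3 [a,b,c=000]: 0000  = hex 0
  rows 4-7 [a,b,c=001]: 0101  = hex 5
  rows 8-11 [a,b,c=010]: 0000  = hex 0
  rows 12-15 [a,b,c=011]: 0101  = hex 5
  rows 16-19 [a,b,c=100]: 0000  = hex 0
  rows 20-23 [a,b,c=101]: 0101  = hex 5
  rows 24-27 [a,b,c=110]: 0000  = hex 0
  rows 28-31 [a,b,c=111]: 0101  = hex 5
Output column (row 0 .. row 31) = 00000101000001010000010100000101
Output column grouped in 4s = 0000 0101 0000 0101 0000 0101 0000 0101 = 0x05050505
Convert to decimal digit by digit (value = value*16 + digit):
  0 -> 0
  0*16 + 5 = 5
  5*16 + 0 = 80
  80*16 + 5 = 1285
  1285*16 + 0 = 20560
  20560*16 + 5 = 328965
  328965*16 + 0 = 5263440
  5263440*16 + 5 = 84215045
Decimal = 84215045

84215045


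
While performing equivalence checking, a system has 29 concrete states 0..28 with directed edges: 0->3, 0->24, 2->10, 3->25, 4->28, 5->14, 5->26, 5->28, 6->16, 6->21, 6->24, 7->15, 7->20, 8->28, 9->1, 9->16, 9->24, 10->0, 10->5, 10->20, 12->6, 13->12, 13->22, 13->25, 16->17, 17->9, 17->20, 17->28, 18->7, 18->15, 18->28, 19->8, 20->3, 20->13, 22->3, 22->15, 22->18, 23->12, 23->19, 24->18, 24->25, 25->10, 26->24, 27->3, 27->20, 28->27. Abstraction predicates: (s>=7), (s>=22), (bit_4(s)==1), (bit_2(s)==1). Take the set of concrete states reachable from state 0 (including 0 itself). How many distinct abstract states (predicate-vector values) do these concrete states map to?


BFS from 0:
Concrete reachable: {0, 1, 3, 5, 6, 7, 9, 10, 12, 13, 14, 15, 16, 17, 18, 20, 21, 22, 24, 25, 26, 27, 28}
Abstract via predicates (s>=7), (s>=22), (bit_4(s)==1), (bit_2(s)==1):
  (0,0,0,0) <- {0, 1, 3}
  (0,0,0,1) <- {5, 6}
  (1,0,0,0) <- {9, 10}
  (1,0,0,1) <- {7, 12, 13, 14, 15}
  (1,0,1,0) <- {16, 17, 18}
  (1,0,1,1) <- {20, 21}
  (1,1,1,0) <- {24, 25, 26, 27}
  (1,1,1,1) <- {22, 28}
Distinct abstract states = 8

8


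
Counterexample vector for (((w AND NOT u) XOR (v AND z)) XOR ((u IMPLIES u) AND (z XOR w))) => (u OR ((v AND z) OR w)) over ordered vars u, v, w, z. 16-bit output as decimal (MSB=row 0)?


F1 = (((w AND NOT u) XOR (v AND z)) XOR ((u IMPLIES u) AND (z XOR w)))
F2 = (u OR ((v AND z) OR w))
Counterexample to F1=>F2 is where F1=1 and F2=0.
Evaluate each row (bits = u,v,w,z, MSB first):
  row 0 [0000]: F1=0 F2=0 -> F1&~F2 -> 0
  row 1 [0001]: F1=1 F2=0 -> F1&~F2 -> 1
  row 2 [0010]: F1=0 F2=1 -> F1&~F2 -> 0
  row 3 [0011]: F1=1 F2=1 -> F1&~F2 -> 0
  row 4 [0100]: F1=0 F2=0 -> F1&~F2 -> 0
  row 5 [0101]: F1=0 F2=1 -> F1&~F2 -> 0
  row 6 [0110]: F1=0 F2=1 -> F1&~F2 -> 0
  row 7 [0111]: F1=0 F2=1 -> F1&~F2 -> 0
  row 8 [1000]: F1=0 F2=1 -> F1&~F2 -> 0
  row 9 [1001]: F1=1 F2=1 -> F1&~F2 -> 0
  row 10 [1010]: F1=1 F2=1 -> F1&~F2 -> 0
  row 11 [1011]: F1=0 F2=1 -> F1&~F2 -> 0
  row 12 [1100]: F1=0 F2=1 -> F1&~F2 -> 0
  row 13 [1101]: F1=0 F2=1 -> F1&~F2 -> 0
  row 14 [1110]: F1=1 F2=1 -> F1&~F2 -> 0
  row 15 [1111]: F1=1 F2=1 -> F1&~F2 -> 0
Full result column, 4 rows per line (u,v fixed per line; w,z runs 00..11 left to right):
  rows 0-3 [u,v=00]: 0100  = hex 4
  rows 4-7 [u,v=01]: 0000  = hex 0
  rows 8-11 [u,v=10]: 0000  = hex 0
  rows 12-15 [u,v=11]: 0000  = hex 0
Counterexample vector (row 0 .. row 15) = 0100000000000000
Output column grouped in 4s = 0100 0000 0000 0000 = 0x4000
Convert to decimal digit by digit (value = value*16 + digit):
  4 -> 4
  4*16 + 0 = 64
  64*16 + 0 = 1024
  1024*16 + 0 = 16384
Decimal = 16384

16384


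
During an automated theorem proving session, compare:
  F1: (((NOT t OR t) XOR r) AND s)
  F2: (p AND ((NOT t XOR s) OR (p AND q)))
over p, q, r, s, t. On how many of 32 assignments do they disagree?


F1 = (((NOT t OR t) XOR r) AND s)
F2 = (p AND ((NOT t XOR s) OR (p AND q)))
Evaluate both on each of 32 rows (bits = p,q,r,s,t):
  row 0 [00000]: F1=0 F2=0 -> 0
  row 1 [00001]: F1=0 F2=0 -> 0
  row 2 [00010]: F1=1 F2=0 (differ) -> 1
  row 3 [00011]: F1=1 F2=0 (differ) -> 1
  row 4 [00100]: F1=0 F2=0 -> 0
  row 5 [00101]: F1=0 F2=0 -> 0
  row 6 [00110]: F1=0 F2=0 -> 0
  row 7 [00111]: F1=0 F2=0 -> 0
  row 8 [01000]: F1=0 F2=0 -> 0
  row 9 [01001]: F1=0 F2=0 -> 0
  row 10 [01010]: F1=1 F2=0 (differ) -> 1
  row 11 [01011]: F1=1 F2=0 (differ) -> 1
  row 12 [01100]: F1=0 F2=0 -> 0
  row 13 [01101]: F1=0 F2=0 -> 0
  row 14 [01110]: F1=0 F2=0 -> 0
  row 15 [01111]: F1=0 F2=0 -> 0
  row 16 [10000]: F1=0 F2=1 (differ) -> 1
  row 17 [10001]: F1=0 F2=0 -> 0
  row 18 [10010]: F1=1 F2=0 (differ) -> 1
  row 19 [10011]: F1=1 F2=1 -> 0
  row 20 [10100]: F1=0 F2=1 (differ) -> 1
  row 21 [10101]: F1=0 F2=0 -> 0
  row 22 [10110]: F1=0 F2=0 -> 0
  row 23 [10111]: F1=0 F2=1 (differ) -> 1
  row 24 [11000]: F1=0 F2=1 (differ) -> 1
  row 25 [11001]: F1=0 F2=1 (differ) -> 1
  row 26 [11010]: F1=1 F2=1 -> 0
  row 27 [11011]: F1=1 F2=1 -> 0
  row 28 [11100]: F1=0 F2=1 (differ) -> 1
  row 29 [11101]: F1=0 F2=1 (differ) -> 1
  row 30 [11110]: F1=0 F2=1 (differ) -> 1
  row 31 [11111]: F1=0 F2=1 (differ) -> 1
Full result column, 8 rows per line (p,q fixed per line; r,s,t runs 000..111 left to right):
  rows 0-7 [p,q=00]: 00110000  (ones: 2)
  rows 8-15 [p,q=01]: 00110000  (ones: 2)
  rows 16-23 [p,q=10]: 10101001  (ones: 4)
  rows 24-31 [p,q=11]: 11001111  (ones: 6)
Disagreements = 2+2+4+6 = 14

14


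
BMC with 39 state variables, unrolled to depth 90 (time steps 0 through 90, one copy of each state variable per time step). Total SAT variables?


BMC unrolls to depth k, creating one copy of each state var for steps 0..k.
Step count = 90 + 1 = 91 (steps 0 through 90)
Vars per step = 39
Total = 39 * 91 = 3549

3549


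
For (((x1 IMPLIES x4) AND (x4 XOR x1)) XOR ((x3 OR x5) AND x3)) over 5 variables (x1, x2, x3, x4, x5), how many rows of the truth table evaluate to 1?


Formula: (((x1 IMPLIES x4) AND (x4 XOR x1)) XOR ((x3 OR x5) AND x3)) over 5 vars (32 rows)
Evaluate each row (x1, x2, x3, x4, x5 as bits, MSB first):
  row 0 [00000]: (((0 IMPLIES 0) AND (0 XOR 0)) XOR ((0 OR 0) AND 0)) -> 0
  row 1 [00001]: (((0 IMPLIES 0) AND (0 XOR 0)) XOR ((0 OR 1) AND 0)) -> 0
  row 2 [00010]: (((0 IMPLIES 1) AND (1 XOR 0)) XOR ((0 OR 0) AND 0)) -> 1
  row 3 [00011]: (((0 IMPLIES 1) AND (1 XOR 0)) XOR ((0 OR 1) AND 0)) -> 1
  row 4 [00100]: (((0 IMPLIES 0) AND (0 XOR 0)) XOR ((1 OR 0) AND 1)) -> 1
  row 5 [00101]: (((0 IMPLIES 0) AND (0 XOR 0)) XOR ((1 OR 1) AND 1)) -> 1
  row 6 [00110]: (((0 IMPLIES 1) AND (1 XOR 0)) XOR ((1 OR 0) AND 1)) -> 0
  row 7 [00111]: (((0 IMPLIES 1) AND (1 XOR 0)) XOR ((1 OR 1) AND 1)) -> 0
  row 8 [01000]: (((0 IMPLIES 0) AND (0 XOR 0)) XOR ((0 OR 0) AND 0)) -> 0
  row 9 [01001]: (((0 IMPLIES 0) AND (0 XOR 0)) XOR ((0 OR 1) AND 0)) -> 0
  row 10 [01010]: (((0 IMPLIES 1) AND (1 XOR 0)) XOR ((0 OR 0) AND 0)) -> 1
  row 11 [01011]: (((0 IMPLIES 1) AND (1 XOR 0)) XOR ((0 OR 1) AND 0)) -> 1
  row 12 [01100]: (((0 IMPLIES 0) AND (0 XOR 0)) XOR ((1 OR 0) AND 1)) -> 1
  row 13 [01101]: (((0 IMPLIES 0) AND (0 XOR 0)) XOR ((1 OR 1) AND 1)) -> 1
  row 14 [01110]: (((0 IMPLIES 1) AND (1 XOR 0)) XOR ((1 OR 0) AND 1)) -> 0
  row 15 [01111]: (((0 IMPLIES 1) AND (1 XOR 0)) XOR ((1 OR 1) AND 1)) -> 0
  row 16 [10000]: (((1 IMPLIES 0) AND (0 XOR 1)) XOR ((0 OR 0) AND 0)) -> 0
  row 17 [10001]: (((1 IMPLIES 0) AND (0 XOR 1)) XOR ((0 OR 1) AND 0)) -> 0
  row 18 [10010]: (((1 IMPLIES 1) AND (1 XOR 1)) XOR ((0 OR 0) AND 0)) -> 0
  row 19 [10011]: (((1 IMPLIES 1) AND (1 XOR 1)) XOR ((0 OR 1) AND 0)) -> 0
  row 20 [10100]: (((1 IMPLIES 0) AND (0 XOR 1)) XOR ((1 OR 0) AND 1)) -> 1
  row 21 [10101]: (((1 IMPLIES 0) AND (0 XOR 1)) XOR ((1 OR 1) AND 1)) -> 1
  row 22 [10110]: (((1 IMPLIES 1) AND (1 XOR 1)) XOR ((1 OR 0) AND 1)) -> 1
  row 23 [10111]: (((1 IMPLIES 1) AND (1 XOR 1)) XOR ((1 OR 1) AND 1)) -> 1
  row 24 [11000]: (((1 IMPLIES 0) AND (0 XOR 1)) XOR ((0 OR 0) AND 0)) -> 0
  row 25 [11001]: (((1 IMPLIES 0) AND (0 XOR 1)) XOR ((0 OR 1) AND 0)) -> 0
  row 26 [11010]: (((1 IMPLIES 1) AND (1 XOR 1)) XOR ((0 OR 0) AND 0)) -> 0
  row 27 [11011]: (((1 IMPLIES 1) AND (1 XOR 1)) XOR ((0 OR 1) AND 0)) -> 0
  row 28 [11100]: (((1 IMPLIES 0) AND (0 XOR 1)) XOR ((1 OR 0) AND 1)) -> 1
  row 29 [11101]: (((1 IMPLIES 0) AND (0 XOR 1)) XOR ((1 OR 1) AND 1)) -> 1
  row 30 [11110]: (((1 IMPLIES 1) AND (1 XOR 1)) XOR ((1 OR 0) AND 1)) -> 1
  row 31 [11111]: (((1 IMPLIES 1) AND (1 XOR 1)) XOR ((1 OR 1) AND 1)) -> 1
Full result column, 8 rows per line (x1,x2 fixed per line; x3,x4,x5 runs 000..111 left to right):
  rows 0-7 [x1,x2=00]: 00111100  (ones: 4)
  rows 8-15 [x1,x2=01]: 00111100  (ones: 4)
  rows 16-23 [x1,x2=10]: 00001111  (ones: 4)
  rows 24-31 [x1,x2=11]: 00001111  (ones: 4)
Count of 1-rows = 4+4+4+4 = 16

16


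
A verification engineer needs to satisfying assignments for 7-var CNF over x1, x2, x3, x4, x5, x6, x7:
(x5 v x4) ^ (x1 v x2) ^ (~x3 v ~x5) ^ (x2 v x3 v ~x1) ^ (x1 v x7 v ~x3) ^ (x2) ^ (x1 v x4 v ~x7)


CNF with 7 clauses over 7 vars (128 assignments).
An assignment satisfies CNF iff every clause has >=1 true literal.
Check each row (bits = x1,x2,x3,x4,x5,x6,x7; clause T/F shown):
  row 0 [0000000]: clauses=FFTTTFT -> 0
  row 1 [0000001]: clauses=FFTTTFF -> 0
  row 2 [0000010]: clauses=FFTTTFT -> 0
  row 3 [0000011]: clauses=FFTTTFF -> 0
  row 4 [0000100]: clauses=TFTTTFT -> 0
  (every remaining row is evaluated the same way; all 128 results are listed next)
Full result column, 8 rows per line (x1,x2,x3,x4 fixed per line; x5,x6,x7 runs 000..111 left to right):
  rows 0-7 [x1,x2,x3,x4=0000]: 00000000  (ones: 0)
  rows 8-15 [x1,x2,x3,x4=0001]: 00000000  (ones: 0)
  rows 16-23 [x1,x2,x3,x4=0010]: 00000000  (ones: 0)
  rows 24-31 [x1,x2,x3,x4=0011]: 00000000  (ones: 0)
  rows 32-39 [x1,x2,x3,x4=0100]: 00001010  (ones: 2)
  rows 40-47 [x1,x2,x3,x4=0101]: 11111111  (ones: 8)
  rows 48-55 [x1,x2,x3,x4=0110]: 00000000  (ones: 0)
  rows 56-63 [x1,x2,x3,x4=0111]: 01010000  (ones: 2)
  rows 64-71 [x1,x2,x3,x4=1000]: 00000000  (ones: 0)
  rows 72-79 [x1,x2,x3,x4=1001]: 00000000  (ones: 0)
  rows 80-87 [x1,x2,x3,x4=1010]: 00000000  (ones: 0)
  rows 88-95 [x1,x2,x3,x4=1011]: 00000000  (ones: 0)
  rows 96-103 [x1,x2,x3,x4=1100]: 00001111  (ones: 4)
  rows 104-111 [x1,x2,x3,x4=1101]: 11111111  (ones: 8)
  rows 112-119 [x1,x2,x3,x4=1110]: 00000000  (ones: 0)
  rows 120-127 [x1,x2,x3,x4=1111]: 11110000  (ones: 4)
Satisfying assignments = 0+0+0+0+2+8+0+2+0+0+0+0+4+8+0+4 = 28

28


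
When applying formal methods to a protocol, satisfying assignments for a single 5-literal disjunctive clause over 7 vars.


Step 1: Total=2^7=128
Step 2: Unsat when all 5 false: 2^2=4
Step 3: Sat=128-4=124

124


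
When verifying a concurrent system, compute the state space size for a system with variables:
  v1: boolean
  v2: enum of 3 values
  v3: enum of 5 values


State space = product of domain sizes of all variables.
Domain sizes:
  v1 (boolean): 2
  v2 (enum of 3 values): 3
  v3 (enum of 5 values): 5
Product = 2 * 3 * 5 = 30

30


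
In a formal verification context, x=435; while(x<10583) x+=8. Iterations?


Step 1: x goes from 435 toward 10583 by 8; the body runs while x<10583, so iterations = ceil((bound-start)/step)
Step 2: Distance=10148
Step 3: ceil(10148/8)=1269

1269


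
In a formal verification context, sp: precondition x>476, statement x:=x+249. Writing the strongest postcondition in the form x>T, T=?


Formula: sp(P, x:=E) = exists old_x. (x = E[old_x/x]) AND P[old_x/x] (old_x is the value of x before the assignment; eliminate old_x by solving x = E[old_x/x] for old_x)
Step 1: Precondition P: x>476, i.e. old_x > 476
Step 2: Assignment gives x = old_x + 249, so old_x = x - 249
Step 3: Substitute into P: x - 249 > 476
Step 4: Simplify: x > 476+249 = 725

725


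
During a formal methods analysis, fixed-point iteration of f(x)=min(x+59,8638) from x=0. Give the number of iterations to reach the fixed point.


Step 1: x=0, cap=8638, increment=59
Step 2: x grows by 59 each step until capped at 8638; fixed point is x=8638
Step 3: iterations = ceil(8638/59) = 147

147


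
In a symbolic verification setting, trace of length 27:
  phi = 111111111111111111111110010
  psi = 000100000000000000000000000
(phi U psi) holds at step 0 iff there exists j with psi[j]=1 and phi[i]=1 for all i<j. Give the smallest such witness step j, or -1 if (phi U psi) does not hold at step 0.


(phi U psi) at 0: need smallest j with psi[j]=1 and phi[i]=1 for all i in [0,j).
Scan from step 0:
  step 0: phi=1, psi=0 -> continue
  step 1: phi=1, psi=0 -> continue
  step 2: phi=1, psi=0 -> continue
  step 3: psi=1 and phi held for [0,3) -> witness found
Witness step = 3

3


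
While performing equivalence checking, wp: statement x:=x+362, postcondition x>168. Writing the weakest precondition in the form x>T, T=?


Formula: wp(x:=E, P) = P[E/x] (substitute E for x in postcondition)
Step 1: Postcondition: x>168
Step 2: Substitute x+362 for x: x+362>168
Step 3: Solve for x: x > 168-362 = -194

-194


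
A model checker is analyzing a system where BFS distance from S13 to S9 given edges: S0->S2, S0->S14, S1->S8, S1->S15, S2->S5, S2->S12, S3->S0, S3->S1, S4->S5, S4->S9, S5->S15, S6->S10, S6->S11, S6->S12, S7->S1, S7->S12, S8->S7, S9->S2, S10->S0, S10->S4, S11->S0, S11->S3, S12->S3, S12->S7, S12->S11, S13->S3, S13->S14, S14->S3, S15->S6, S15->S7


BFS layer-by-layer from S13:
  dist 0: {S13}
  dist 1: {S3, S14}
  dist 2: {S0, S1}
  dist 3: {S2, S8, S15}
  dist 4: {S5, S6, S7, S12}
  dist 5: {S10, S11}
  dist 6: {S4}
  dist 7: {S9}
  -> S9 reached at distance 7
Shortest path length = 7

7


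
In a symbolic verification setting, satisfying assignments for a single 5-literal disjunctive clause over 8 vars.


Step 1: Total=2^8=256
Step 2: Unsat when all 5 false: 2^3=8
Step 3: Sat=256-8=248

248


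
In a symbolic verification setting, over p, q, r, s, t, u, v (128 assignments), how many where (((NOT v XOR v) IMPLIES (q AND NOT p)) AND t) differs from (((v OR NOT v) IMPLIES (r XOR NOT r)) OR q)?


F1 = (((NOT v XOR v) IMPLIES (q AND NOT p)) AND t)
F2 = (((v OR NOT v) IMPLIES (r XOR NOT r)) OR q)
Evaluate both on each of 128 rows (bits = p,q,r,s,t,u,v):
  row 0 [0000000]: F1=0 F2=1 (differ) -> 1
  row 1 [0000001]: F1=0 F2=1 (differ) -> 1
  row 2 [0000010]: F1=0 F2=1 (differ) -> 1
  row 3 [0000011]: F1=0 F2=1 (differ) -> 1
  row 4 [0000100]: F1=0 F2=1 (differ) -> 1
  (every remaining row is evaluated the same way; all 128 results are listed next)
Full result column, 8 rows per line (p,q,r,s fixed per line; t,u,v runs 000..111 left to right):
  rows 0-7 [p,q,r,s=0000]: 11111111  (ones: 8)
  rows 8-15 [p,q,r,s=0001]: 11111111  (ones: 8)
  rows 16-23 [p,q,r,s=0010]: 11111111  (ones: 8)
  rows 24-31 [p,q,r,s=0011]: 11111111  (ones: 8)
  rows 32-39 [p,q,r,s=0100]: 11110000  (ones: 4)
  rows 40-47 [p,q,r,s=0101]: 11110000  (ones: 4)
  rows 48-55 [p,q,r,s=0110]: 11110000  (ones: 4)
  rows 56-63 [p,q,r,s=0111]: 11110000  (ones: 4)
  rows 64-71 [p,q,r,s=1000]: 11111111  (ones: 8)
  rows 72-79 [p,q,r,s=1001]: 11111111  (ones: 8)
  rows 80-87 [p,q,r,s=1010]: 11111111  (ones: 8)
  rows 88-95 [p,q,r,s=1011]: 11111111  (ones: 8)
  rows 96-103 [p,q,r,s=1100]: 11111111  (ones: 8)
  rows 104-111 [p,q,r,s=1101]: 11111111  (ones: 8)
  rows 112-119 [p,q,r,s=1110]: 11111111  (ones: 8)
  rows 120-127 [p,q,r,s=1111]: 11111111  (ones: 8)
Disagreements = 8+8+8+8+4+4+4+4+8+8+8+8+8+8+8+8 = 112

112


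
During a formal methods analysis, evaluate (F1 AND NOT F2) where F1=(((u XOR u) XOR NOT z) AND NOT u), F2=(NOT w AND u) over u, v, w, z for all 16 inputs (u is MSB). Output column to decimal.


F1 = (((u XOR u) XOR NOT z) AND NOT u)
F2 = (NOT w AND u)
Counterexample to F1=>F2 is where F1=1 and F2=0.
Evaluate each row (bits = u,v,w,z, MSB first):
  row 0 [0000]: F1=1 F2=0 -> F1&~F2 -> 1
  row 1 [0001]: F1=0 F2=0 -> F1&~F2 -> 0
  row 2 [0010]: F1=1 F2=0 -> F1&~F2 -> 1
  row 3 [0011]: F1=0 F2=0 -> F1&~F2 -> 0
  row 4 [0100]: F1=1 F2=0 -> F1&~F2 -> 1
  row 5 [0101]: F1=0 F2=0 -> F1&~F2 -> 0
  row 6 [0110]: F1=1 F2=0 -> F1&~F2 -> 1
  row 7 [0111]: F1=0 F2=0 -> F1&~F2 -> 0
  row 8 [1000]: F1=0 F2=1 -> F1&~F2 -> 0
  row 9 [1001]: F1=0 F2=1 -> F1&~F2 -> 0
  row 10 [1010]: F1=0 F2=0 -> F1&~F2 -> 0
  row 11 [1011]: F1=0 F2=0 -> F1&~F2 -> 0
  row 12 [1100]: F1=0 F2=1 -> F1&~F2 -> 0
  row 13 [1101]: F1=0 F2=1 -> F1&~F2 -> 0
  row 14 [1110]: F1=0 F2=0 -> F1&~F2 -> 0
  row 15 [1111]: F1=0 F2=0 -> F1&~F2 -> 0
Full result column, 4 rows per line (u,v fixed per line; w,z runs 00..11 left to right):
  rows 0-3 [u,v=00]: 1010  = hex A
  rows 4-7 [u,v=01]: 1010  = hex A
  rows 8-11 [u,v=10]: 0000  = hex 0
  rows 12-15 [u,v=11]: 0000  = hex 0
Counterexample vector (row 0 .. row 15) = 1010101000000000
Output column grouped in 4s = 1010 1010 0000 0000 = 0xAA00
Convert to decimal digit by digit (value = value*16 + digit):
  A -> 10
  10*16 + 10 (A) = 170
  170*16 + 0 = 2720
  2720*16 + 0 = 43520
Decimal = 43520

43520


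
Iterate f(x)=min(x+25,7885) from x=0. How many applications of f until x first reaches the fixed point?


Step 1: x=0, cap=7885, increment=25
Step 2: x grows by 25 each step until capped at 7885; fixed point is x=7885
Step 3: iterations = ceil(7885/25) = 316

316


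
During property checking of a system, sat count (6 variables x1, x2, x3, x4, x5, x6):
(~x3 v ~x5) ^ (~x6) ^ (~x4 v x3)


CNF with 3 clauses over 6 vars (64 assignments).
An assignment satisfies CNF iff every clause has >=1 true literal.
Check each row (bits = x1,x2,x3,x4,x5,x6; clause T/F shown):
  row 0 [000000]: clauses=TTT -> 1
  row 1 [000001]: clauses=TFT -> 0
  row 2 [000010]: clauses=TTT -> 1
  row 3 [000011]: clauses=TFT -> 0
  row 4 [000100]: clauses=TTF -> 0
  (every remaining row is evaluated the same way; all 64 results are listed next)
Full result column, 8 rows per line (x1,x2,x3 fixed per line; x4,x5,x6 runs 000..111 left to right):
  rows 0-7 [x1,x2,x3=000]: 10100000  (ones: 2)
  rows 8-15 [x1,x2,x3=001]: 10001000  (ones: 2)
  rows 16-23 [x1,x2,x3=010]: 10100000  (ones: 2)
  rows 24-31 [x1,x2,x3=011]: 10001000  (ones: 2)
  rows 32-39 [x1,x2,x3=100]: 10100000  (ones: 2)
  rows 40-47 [x1,x2,x3=101]: 10001000  (ones: 2)
  rows 48-55 [x1,x2,x3=110]: 10100000  (ones: 2)
  rows 56-63 [x1,x2,x3=111]: 10001000  (ones: 2)
Satisfying assignments = 2+2+2+2+2+2+2+2 = 16

16


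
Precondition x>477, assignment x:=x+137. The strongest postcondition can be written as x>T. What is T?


Formula: sp(P, x:=E) = exists old_x. (x = E[old_x/x]) AND P[old_x/x] (old_x is the value of x before the assignment; eliminate old_x by solving x = E[old_x/x] for old_x)
Step 1: Precondition P: x>477, i.e. old_x > 477
Step 2: Assignment gives x = old_x + 137, so old_x = x - 137
Step 3: Substitute into P: x - 137 > 477
Step 4: Simplify: x > 477+137 = 614

614


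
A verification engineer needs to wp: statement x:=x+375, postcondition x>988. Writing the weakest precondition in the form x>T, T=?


Formula: wp(x:=E, P) = P[E/x] (substitute E for x in postcondition)
Step 1: Postcondition: x>988
Step 2: Substitute x+375 for x: x+375>988
Step 3: Solve for x: x > 988-375 = 613

613


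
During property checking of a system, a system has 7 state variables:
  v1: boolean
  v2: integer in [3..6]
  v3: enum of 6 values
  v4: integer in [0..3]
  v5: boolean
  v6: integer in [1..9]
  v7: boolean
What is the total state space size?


State space = product of domain sizes of all variables.
Domain sizes:
  v1 (boolean): 2
  v2 (integer in [3..6]): 4
  v3 (enum of 6 values): 6
  v4 (integer in [0..3]): 4
  v5 (boolean): 2
  v6 (integer in [1..9]): 9
  v7 (boolean): 2
Product = 2 * 4 * 6 * 4 * 2 * 9 * 2 = 6912

6912


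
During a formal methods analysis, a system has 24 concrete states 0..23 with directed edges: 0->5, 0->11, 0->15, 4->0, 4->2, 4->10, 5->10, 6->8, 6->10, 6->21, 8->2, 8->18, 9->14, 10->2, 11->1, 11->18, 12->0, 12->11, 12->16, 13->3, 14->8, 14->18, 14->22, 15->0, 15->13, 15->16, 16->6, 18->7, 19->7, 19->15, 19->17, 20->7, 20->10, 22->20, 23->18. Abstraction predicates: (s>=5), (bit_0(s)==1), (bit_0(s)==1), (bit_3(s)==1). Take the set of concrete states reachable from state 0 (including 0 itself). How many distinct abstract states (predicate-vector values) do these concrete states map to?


BFS from 0:
Concrete reachable: {0, 1, 2, 3, 5, 6, 7, 8, 10, 11, 13, 15, 16, 18, 21}
Abstract via predicates (s>=5), (bit_0(s)==1), (bit_0(s)==1), (bit_3(s)==1):
  (0,0,0,0) <- {0, 2}
  (0,1,1,0) <- {1, 3}
  (1,0,0,0) <- {6, 16, 18}
  (1,0,0,1) <- {8, 10}
  (1,1,1,0) <- {5, 7, 21}
  (1,1,1,1) <- {11, 13, 15}
Distinct abstract states = 6

6


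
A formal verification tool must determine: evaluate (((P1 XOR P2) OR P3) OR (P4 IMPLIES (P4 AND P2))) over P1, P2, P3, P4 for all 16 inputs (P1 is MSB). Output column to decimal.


Formula: (((P1 XOR P2) OR P3) OR (P4 IMPLIES (P4 AND P2))) over P1, P2, P3, P4 (16 rows)
Evaluate each row (bits = P1,P2,P3,P4, MSB first):
  row 0 [0000]: (((0 XOR 0) OR 0) OR (0 IMPLIES (0 AND 0))) -> 1
  row 1 [0001]: (((0 XOR 0) OR 0) OR (1 IMPLIES (1 AND 0))) -> 0
  row 2 [0010]: (((0 XOR 0) OR 1) OR (0 IMPLIES (0 AND 0))) -> 1
  row 3 [0011]: (((0 XOR 0) OR 1) OR (1 IMPLIES (1 AND 0))) -> 1
  row 4 [0100]: (((0 XOR 1) OR 0) OR (0 IMPLIES (0 AND 1))) -> 1
  row 5 [0101]: (((0 XOR 1) OR 0) OR (1 IMPLIES (1 AND 1))) -> 1
  row 6 [0110]: (((0 XOR 1) OR 1) OR (0 IMPLIES (0 AND 1))) -> 1
  row 7 [0111]: (((0 XOR 1) OR 1) OR (1 IMPLIES (1 AND 1))) -> 1
  row 8 [1000]: (((1 XOR 0) OR 0) OR (0 IMPLIES (0 AND 0))) -> 1
  row 9 [1001]: (((1 XOR 0) OR 0) OR (1 IMPLIES (1 AND 0))) -> 1
  row 10 [1010]: (((1 XOR 0) OR 1) OR (0 IMPLIES (0 AND 0))) -> 1
  row 11 [1011]: (((1 XOR 0) OR 1) OR (1 IMPLIES (1 AND 0))) -> 1
  row 12 [1100]: (((1 XOR 1) OR 0) OR (0 IMPLIES (0 AND 1))) -> 1
  row 13 [1101]: (((1 XOR 1) OR 0) OR (1 IMPLIES (1 AND 1))) -> 1
  row 14 [1110]: (((1 XOR 1) OR 1) OR (0 IMPLIES (0 AND 1))) -> 1
  row 15 [1111]: (((1 XOR 1) OR 1) OR (1 IMPLIES (1 AND 1))) -> 1
Full result column, 4 rows per line (P1,P2 fixed per line; P3,P4 runs 00..11 left to right):
  rows 0-3 [P1,P2=00]: 1011  = hex B
  rows 4-7 [P1,P2=01]: 1111  = hex F
  rows 8-11 [P1,P2=10]: 1111  = hex F
  rows 12-15 [P1,P2=11]: 1111  = hex F
Output column (row 0 .. row 15) = 1011111111111111
Output column grouped in 4s = 1011 1111 1111 1111 = 0xBFFF
Convert to decimal digit by digit (value = value*16 + digit):
  B -> 11
  11*16 + 15 (F) = 191
  191*16 + 15 (F) = 3071
  3071*16 + 15 (F) = 49151
Decimal = 49151

49151


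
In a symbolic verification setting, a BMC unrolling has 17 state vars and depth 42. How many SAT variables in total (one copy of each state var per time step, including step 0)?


BMC unrolls to depth k, creating one copy of each state var for steps 0..k.
Step count = 42 + 1 = 43 (steps 0 through 42)
Vars per step = 17
Total = 17 * 43 = 731

731


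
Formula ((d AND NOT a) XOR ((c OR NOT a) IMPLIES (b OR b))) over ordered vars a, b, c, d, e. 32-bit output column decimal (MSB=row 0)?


Formula: ((d AND NOT a) XOR ((c OR NOT a) IMPLIES (b OR b))) over a, b, c, d, e (32 rows)
Evaluate each row (bits = a,b,c,d,e, MSB first):
  row 0 [00000]: ((0 AND NOT 0) XOR ((0 OR NOT 0) IMPLIES (0 OR 0))) -> 0
  row 1 [00001]: ((0 AND NOT 0) XOR ((0 OR NOT 0) IMPLIES (0 OR 0))) -> 0
  row 2 [00010]: ((1 AND NOT 0) XOR ((0 OR NOT 0) IMPLIES (0 OR 0))) -> 1
  row 3 [00011]: ((1 AND NOT 0) XOR ((0 OR NOT 0) IMPLIES (0 OR 0))) -> 1
  row 4 [00100]: ((0 AND NOT 0) XOR ((1 OR NOT 0) IMPLIES (0 OR 0))) -> 0
  row 5 [00101]: ((0 AND NOT 0) XOR ((1 OR NOT 0) IMPLIES (0 OR 0))) -> 0
  row 6 [00110]: ((1 AND NOT 0) XOR ((1 OR NOT 0) IMPLIES (0 OR 0))) -> 1
  row 7 [00111]: ((1 AND NOT 0) XOR ((1 OR NOT 0) IMPLIES (0 OR 0))) -> 1
  row 8 [01000]: ((0 AND NOT 0) XOR ((0 OR NOT 0) IMPLIES (1 OR 1))) -> 1
  row 9 [01001]: ((0 AND NOT 0) XOR ((0 OR NOT 0) IMPLIES (1 OR 1))) -> 1
  row 10 [01010]: ((1 AND NOT 0) XOR ((0 OR NOT 0) IMPLIES (1 OR 1))) -> 0
  row 11 [01011]: ((1 AND NOT 0) XOR ((0 OR NOT 0) IMPLIES (1 OR 1))) -> 0
  row 12 [01100]: ((0 AND NOT 0) XOR ((1 OR NOT 0) IMPLIES (1 OR 1))) -> 1
  row 13 [01101]: ((0 AND NOT 0) XOR ((1 OR NOT 0) IMPLIES (1 OR 1))) -> 1
  row 14 [01110]: ((1 AND NOT 0) XOR ((1 OR NOT 0) IMPLIES (1 OR 1))) -> 0
  row 15 [01111]: ((1 AND NOT 0) XOR ((1 OR NOT 0) IMPLIES (1 OR 1))) -> 0
  row 16 [10000]: ((0 AND NOT 1) XOR ((0 OR NOT 1) IMPLIES (0 OR 0))) -> 1
  row 17 [10001]: ((0 AND NOT 1) XOR ((0 OR NOT 1) IMPLIES (0 OR 0))) -> 1
  row 18 [10010]: ((1 AND NOT 1) XOR ((0 OR NOT 1) IMPLIES (0 OR 0))) -> 1
  row 19 [10011]: ((1 AND NOT 1) XOR ((0 OR NOT 1) IMPLIES (0 OR 0))) -> 1
  row 20 [10100]: ((0 AND NOT 1) XOR ((1 OR NOT 1) IMPLIES (0 OR 0))) -> 0
  row 21 [10101]: ((0 AND NOT 1) XOR ((1 OR NOT 1) IMPLIES (0 OR 0))) -> 0
  row 22 [10110]: ((1 AND NOT 1) XOR ((1 OR NOT 1) IMPLIES (0 OR 0))) -> 0
  row 23 [10111]: ((1 AND NOT 1) XOR ((1 OR NOT 1) IMPLIES (0 OR 0))) -> 0
  row 24 [11000]: ((0 AND NOT 1) XOR ((0 OR NOT 1) IMPLIES (1 OR 1))) -> 1
  row 25 [11001]: ((0 AND NOT 1) XOR ((0 OR NOT 1) IMPLIES (1 OR 1))) -> 1
  row 26 [11010]: ((1 AND NOT 1) XOR ((0 OR NOT 1) IMPLIES (1 OR 1))) -> 1
  row 27 [11011]: ((1 AND NOT 1) XOR ((0 OR NOT 1) IMPLIES (1 OR 1))) -> 1
  row 28 [11100]: ((0 AND NOT 1) XOR ((1 OR NOT 1) IMPLIES (1 OR 1))) -> 1
  row 29 [11101]: ((0 AND NOT 1) XOR ((1 OR NOT 1) IMPLIES (1 OR 1))) -> 1
  row 30 [11110]: ((1 AND NOT 1) XOR ((1 OR NOT 1) IMPLIES (1 OR 1))) -> 1
  row 31 [11111]: ((1 AND NOT 1) XOR ((1 OR NOT 1) IMPLIES (1 OR 1))) -> 1
Full result column, 4 rows per line (a,b,c fixed per line; d,e runs 00..11 left to right):
  rows 0-3 [a,b,c=000]: 0011  = hex 3
  rows 4-7 [a,b,c=001]: 0011  = hex 3
  rows 8-11 [a,b,c=010]: 1100  = hex C
  rows 12-15 [a,b,c=011]: 1100  = hex C
  rows 16-19 [a,b,c=100]: 1111  = hex F
  rows 20-23 [a,b,c=101]: 0000  = hex 0
  rows 24-27 [a,b,c=110]: 1111  = hex F
  rows 28-31 [a,b,c=111]: 1111  = hex F
Output column (row 0 .. row 31) = 00110011110011001111000011111111
Output column grouped in 4s = 0011 0011 1100 1100 1111 0000 1111 1111 = 0x33CCF0FF
Convert to decimal digit by digit (value = value*16 + digit):
  3 -> 3
  3*16 + 3 = 51
  51*16 + 12 (C) = 828
  828*16 + 12 (C) = 13260
  13260*16 + 15 (F) = 212175
  212175*16 + 0 = 3394800
  3394800*16 + 15 (F) = 54316815
  54316815*16 + 15 (F) = 869069055
Decimal = 869069055

869069055


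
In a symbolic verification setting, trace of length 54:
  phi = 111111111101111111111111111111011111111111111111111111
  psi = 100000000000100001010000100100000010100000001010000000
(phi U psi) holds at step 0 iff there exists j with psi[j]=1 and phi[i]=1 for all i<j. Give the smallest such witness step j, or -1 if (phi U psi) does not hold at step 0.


(phi U psi) at 0: need smallest j with psi[j]=1 and phi[i]=1 for all i in [0,j).
Scan from step 0:
  step 0: psi=1 and phi held for [0,0) -> witness found
Witness step = 0

0


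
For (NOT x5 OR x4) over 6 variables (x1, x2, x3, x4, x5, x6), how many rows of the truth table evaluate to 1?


Formula: (NOT x5 OR x4) over 6 vars (64 rows)
Evaluate each row (x1, x2, x3, x4, x5, x6 as bits, MSB first):
  row 0 [000000]: (NOT 0 OR 0) -> 1
  row 1 [000001]: (NOT 0 OR 0) -> 1
  row 2 [000010]: (NOT 1 OR 0) -> 0
  row 3 [000011]: (NOT 1 OR 0) -> 0
  row 4 [000100]: (NOT 0 OR 1) -> 1
  (every remaining row is evaluated the same way; all 64 results are listed next)
Full result column, 8 rows per line (x1,x2,x3 fixed per line; x4,x5,x6 runs 000..111 left to right):
  rows 0-7 [x1,x2,x3=000]: 11001111  (ones: 6)
  rows 8-15 [x1,x2,x3=001]: 11001111  (ones: 6)
  rows 16-23 [x1,x2,x3=010]: 11001111  (ones: 6)
  rows 24-31 [x1,x2,x3=011]: 11001111  (ones: 6)
  rows 32-39 [x1,x2,x3=100]: 11001111  (ones: 6)
  rows 40-47 [x1,x2,x3=101]: 11001111  (ones: 6)
  rows 48-55 [x1,x2,x3=110]: 11001111  (ones: 6)
  rows 56-63 [x1,x2,x3=111]: 11001111  (ones: 6)
Count of 1-rows = 6+6+6+6+6+6+6+6 = 48

48


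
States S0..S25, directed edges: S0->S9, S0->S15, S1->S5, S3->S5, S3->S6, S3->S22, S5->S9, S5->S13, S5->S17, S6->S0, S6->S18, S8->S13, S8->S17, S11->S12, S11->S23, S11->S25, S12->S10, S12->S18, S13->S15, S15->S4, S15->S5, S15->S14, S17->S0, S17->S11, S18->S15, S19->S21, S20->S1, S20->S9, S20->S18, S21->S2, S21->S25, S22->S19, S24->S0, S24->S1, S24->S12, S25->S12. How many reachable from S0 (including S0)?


BFS from S0:
  layer 0: {S0}
  layer 1: {S9, S15}
  layer 2: {S4, S5, S14}
  layer 3: {S13, S17}
  layer 4: {S11}
  layer 5: {S12, S23, S25}
  layer 6: {S10, S18}
Reachable set: {S0, S4, S5, S9, S10, S11, S12, S13, S14, S15, S17, S18, S23, S25}
Count = 14

14


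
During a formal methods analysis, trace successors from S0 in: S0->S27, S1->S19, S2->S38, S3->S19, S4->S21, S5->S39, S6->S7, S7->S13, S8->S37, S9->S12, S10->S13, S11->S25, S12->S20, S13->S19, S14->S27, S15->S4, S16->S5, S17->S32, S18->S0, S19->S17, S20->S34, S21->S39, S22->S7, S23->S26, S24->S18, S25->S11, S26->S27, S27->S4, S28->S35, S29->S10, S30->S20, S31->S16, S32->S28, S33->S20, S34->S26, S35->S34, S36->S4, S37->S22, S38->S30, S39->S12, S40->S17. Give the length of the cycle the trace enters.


Trace from S0 until a state repeats:
  S0 -> S27 -> S4 -> S21 -> S39 -> S12 -> S20 -> S34 -> S26 -> S27
S27 first seen at step 1, revisited at step 9.
Cycle length = 9 - 1 = 8

8


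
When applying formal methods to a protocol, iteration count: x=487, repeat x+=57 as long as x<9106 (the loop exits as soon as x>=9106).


Step 1: x goes from 487 toward 9106 by 57; the body runs while x<9106, so iterations = ceil((bound-start)/step)
Step 2: Distance=8619
Step 3: ceil(8619/57)=152

152


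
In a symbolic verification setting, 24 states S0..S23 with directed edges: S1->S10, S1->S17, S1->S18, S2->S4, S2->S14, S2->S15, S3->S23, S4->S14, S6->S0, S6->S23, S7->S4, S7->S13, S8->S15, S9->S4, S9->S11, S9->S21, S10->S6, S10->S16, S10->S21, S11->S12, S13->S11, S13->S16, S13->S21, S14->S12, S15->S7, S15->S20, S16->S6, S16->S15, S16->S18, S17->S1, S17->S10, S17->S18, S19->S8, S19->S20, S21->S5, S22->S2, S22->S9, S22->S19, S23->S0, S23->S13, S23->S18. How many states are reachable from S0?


BFS from S0:
  layer 0: {S0}
Reachable set: {S0}
Count = 1

1


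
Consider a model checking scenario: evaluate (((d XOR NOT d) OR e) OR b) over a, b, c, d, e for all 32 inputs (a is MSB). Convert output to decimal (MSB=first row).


Formula: (((d XOR NOT d) OR e) OR b) over a, b, c, d, e (32 rows)
Evaluate each row (bits = a,b,c,d,e, MSB first):
  row 0 [00000]: (((0 XOR NOT 0) OR 0) OR 0) -> 1
  row 1 [00001]: (((0 XOR NOT 0) OR 1) OR 0) -> 1
  row 2 [00010]: (((1 XOR NOT 1) OR 0) OR 0) -> 1
  row 3 [00011]: (((1 XOR NOT 1) OR 1) OR 0) -> 1
  row 4 [00100]: (((0 XOR NOT 0) OR 0) OR 0) -> 1
  row 5 [00101]: (((0 XOR NOT 0) OR 1) OR 0) -> 1
  row 6 [00110]: (((1 XOR NOT 1) OR 0) OR 0) -> 1
  row 7 [00111]: (((1 XOR NOT 1) OR 1) OR 0) -> 1
  row 8 [01000]: (((0 XOR NOT 0) OR 0) OR 1) -> 1
  row 9 [01001]: (((0 XOR NOT 0) OR 1) OR 1) -> 1
  row 10 [01010]: (((1 XOR NOT 1) OR 0) OR 1) -> 1
  row 11 [01011]: (((1 XOR NOT 1) OR 1) OR 1) -> 1
  row 12 [01100]: (((0 XOR NOT 0) OR 0) OR 1) -> 1
  row 13 [01101]: (((0 XOR NOT 0) OR 1) OR 1) -> 1
  row 14 [01110]: (((1 XOR NOT 1) OR 0) OR 1) -> 1
  row 15 [01111]: (((1 XOR NOT 1) OR 1) OR 1) -> 1
  row 16 [10000]: (((0 XOR NOT 0) OR 0) OR 0) -> 1
  row 17 [10001]: (((0 XOR NOT 0) OR 1) OR 0) -> 1
  row 18 [10010]: (((1 XOR NOT 1) OR 0) OR 0) -> 1
  row 19 [10011]: (((1 XOR NOT 1) OR 1) OR 0) -> 1
  row 20 [10100]: (((0 XOR NOT 0) OR 0) OR 0) -> 1
  row 21 [10101]: (((0 XOR NOT 0) OR 1) OR 0) -> 1
  row 22 [10110]: (((1 XOR NOT 1) OR 0) OR 0) -> 1
  row 23 [10111]: (((1 XOR NOT 1) OR 1) OR 0) -> 1
  row 24 [11000]: (((0 XOR NOT 0) OR 0) OR 1) -> 1
  row 25 [11001]: (((0 XOR NOT 0) OR 1) OR 1) -> 1
  row 26 [11010]: (((1 XOR NOT 1) OR 0) OR 1) -> 1
  row 27 [11011]: (((1 XOR NOT 1) OR 1) OR 1) -> 1
  row 28 [11100]: (((0 XOR NOT 0) OR 0) OR 1) -> 1
  row 29 [11101]: (((0 XOR NOT 0) OR 1) OR 1) -> 1
  row 30 [11110]: (((1 XOR NOT 1) OR 0) OR 1) -> 1
  row 31 [11111]: (((1 XOR NOT 1) OR 1) OR 1) -> 1
Full result column, 4 rows per line (a,b,c fixed per line; d,e runs 00..11 left to right):
  rows 0-3 [a,b,c=000]: 1111  = hex F
  rows 4-7 [a,b,c=001]: 1111  = hex F
  rows 8-11 [a,b,c=010]: 1111  = hex F
  rows 12-15 [a,b,c=011]: 1111  = hex F
  rows 16-19 [a,b,c=100]: 1111  = hex F
  rows 20-23 [a,b,c=101]: 1111  = hex F
  rows 24-27 [a,b,c=110]: 1111  = hex F
  rows 28-31 [a,b,c=111]: 1111  = hex F
Output column (row 0 .. row 31) = 11111111111111111111111111111111
Output column grouped in 4s = 1111 1111 1111 1111 1111 1111 1111 1111 = 0xFFFFFFFF
Convert to decimal digit by digit (value = value*16 + digit):
  F -> 15
  15*16 + 15 (F) = 255
  255*16 + 15 (F) = 4095
  4095*16 + 15 (F) = 65535
  65535*16 + 15 (F) = 1048575
  1048575*16 + 15 (F) = 16777215
  16777215*16 + 15 (F) = 268435455
  268435455*16 + 15 (F) = 4294967295
Decimal = 4294967295

4294967295


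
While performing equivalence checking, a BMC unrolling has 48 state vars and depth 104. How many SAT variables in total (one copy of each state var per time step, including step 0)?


BMC unrolls to depth k, creating one copy of each state var for steps 0..k.
Step count = 104 + 1 = 105 (steps 0 through 104)
Vars per step = 48
Total = 48 * 105 = 5040

5040


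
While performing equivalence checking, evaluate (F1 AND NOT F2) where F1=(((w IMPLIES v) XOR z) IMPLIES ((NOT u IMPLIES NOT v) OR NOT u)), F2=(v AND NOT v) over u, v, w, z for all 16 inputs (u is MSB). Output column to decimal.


F1 = (((w IMPLIES v) XOR z) IMPLIES ((NOT u IMPLIES NOT v) OR NOT u))
F2 = (v AND NOT v)
Counterexample to F1=>F2 is where F1=1 and F2=0.
Evaluate each row (bits = u,v,w,z, MSB first):
  row 0 [0000]: F1=1 F2=0 -> F1&~F2 -> 1
  row 1 [0001]: F1=1 F2=0 -> F1&~F2 -> 1
  row 2 [0010]: F1=1 F2=0 -> F1&~F2 -> 1
  row 3 [0011]: F1=1 F2=0 -> F1&~F2 -> 1
  row 4 [0100]: F1=1 F2=0 -> F1&~F2 -> 1
  row 5 [0101]: F1=1 F2=0 -> F1&~F2 -> 1
  row 6 [0110]: F1=1 F2=0 -> F1&~F2 -> 1
  row 7 [0111]: F1=1 F2=0 -> F1&~F2 -> 1
  row 8 [1000]: F1=1 F2=0 -> F1&~F2 -> 1
  row 9 [1001]: F1=1 F2=0 -> F1&~F2 -> 1
  row 10 [1010]: F1=1 F2=0 -> F1&~F2 -> 1
  row 11 [1011]: F1=1 F2=0 -> F1&~F2 -> 1
  row 12 [1100]: F1=1 F2=0 -> F1&~F2 -> 1
  row 13 [1101]: F1=1 F2=0 -> F1&~F2 -> 1
  row 14 [1110]: F1=1 F2=0 -> F1&~F2 -> 1
  row 15 [1111]: F1=1 F2=0 -> F1&~F2 -> 1
Full result column, 4 rows per line (u,v fixed per line; w,z runs 00..11 left to right):
  rows 0-3 [u,v=00]: 1111  = hex F
  rows 4-7 [u,v=01]: 1111  = hex F
  rows 8-11 [u,v=10]: 1111  = hex F
  rows 12-15 [u,v=11]: 1111  = hex F
Counterexample vector (row 0 .. row 15) = 1111111111111111
Output column grouped in 4s = 1111 1111 1111 1111 = 0xFFFF
Convert to decimal digit by digit (value = value*16 + digit):
  F -> 15
  15*16 + 15 (F) = 255
  255*16 + 15 (F) = 4095
  4095*16 + 15 (F) = 65535
Decimal = 65535

65535


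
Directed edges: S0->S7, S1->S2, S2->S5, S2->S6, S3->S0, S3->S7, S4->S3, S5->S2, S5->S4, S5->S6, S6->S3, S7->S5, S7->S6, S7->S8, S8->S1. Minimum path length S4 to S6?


BFS layer-by-layer from S4:
  dist 0: {S4}
  dist 1: {S3}
  dist 2: {S0, S7}
  dist 3: {S5, S6, S8}
  -> S6 reached at distance 3
Shortest path length = 3

3


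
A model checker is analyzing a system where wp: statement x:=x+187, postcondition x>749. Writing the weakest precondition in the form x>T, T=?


Formula: wp(x:=E, P) = P[E/x] (substitute E for x in postcondition)
Step 1: Postcondition: x>749
Step 2: Substitute x+187 for x: x+187>749
Step 3: Solve for x: x > 749-187 = 562

562


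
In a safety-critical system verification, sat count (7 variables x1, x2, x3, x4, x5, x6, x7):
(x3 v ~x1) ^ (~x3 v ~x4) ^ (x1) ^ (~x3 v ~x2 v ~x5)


CNF with 4 clauses over 7 vars (128 assignments).
An assignment satisfies CNF iff every clause has >=1 true literal.
Check each row (bits = x1,x2,x3,x4,x5,x6,x7; clause T/F shown):
  row 0 [0000000]: clauses=TTFT -> 0
  row 1 [0000001]: clauses=TTFT -> 0
  row 2 [0000010]: clauses=TTFT -> 0
  row 3 [0000011]: clauses=TTFT -> 0
  row 4 [0000100]: clauses=TTFT -> 0
  (every remaining row is evaluated the same way; all 128 results are listed next)
Full result column, 8 rows per line (x1,x2,x3,x4 fixed per line; x5,x6,x7 runs 000..111 left to right):
  rows 0-7 [x1,x2,x3,x4=0000]: 00000000  (ones: 0)
  rows 8-15 [x1,x2,x3,x4=0001]: 00000000  (ones: 0)
  rows 16-23 [x1,x2,x3,x4=0010]: 00000000  (ones: 0)
  rows 24-31 [x1,x2,x3,x4=0011]: 00000000  (ones: 0)
  rows 32-39 [x1,x2,x3,x4=0100]: 00000000  (ones: 0)
  rows 40-47 [x1,x2,x3,x4=0101]: 00000000  (ones: 0)
  rows 48-55 [x1,x2,x3,x4=0110]: 00000000  (ones: 0)
  rows 56-63 [x1,x2,x3,x4=0111]: 00000000  (ones: 0)
  rows 64-71 [x1,x2,x3,x4=1000]: 00000000  (ones: 0)
  rows 72-79 [x1,x2,x3,x4=1001]: 00000000  (ones: 0)
  rows 80-87 [x1,x2,x3,x4=1010]: 11111111  (ones: 8)
  rows 88-95 [x1,x2,x3,x4=1011]: 00000000  (ones: 0)
  rows 96-103 [x1,x2,x3,x4=1100]: 00000000  (ones: 0)
  rows 104-111 [x1,x2,x3,x4=1101]: 00000000  (ones: 0)
  rows 112-119 [x1,x2,x3,x4=1110]: 11110000  (ones: 4)
  rows 120-127 [x1,x2,x3,x4=1111]: 00000000  (ones: 0)
Satisfying assignments = 0+0+0+0+0+0+0+0+0+0+8+0+0+0+4+0 = 12

12
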